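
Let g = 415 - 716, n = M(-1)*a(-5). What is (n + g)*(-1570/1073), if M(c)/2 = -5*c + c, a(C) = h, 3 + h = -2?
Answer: 535370/1073 ≈ 498.95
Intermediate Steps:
h = -5 (h = -3 - 2 = -5)
a(C) = -5
M(c) = -8*c (M(c) = 2*(-5*c + c) = 2*(-4*c) = -8*c)
n = -40 (n = -8*(-1)*(-5) = 8*(-5) = -40)
g = -301
(n + g)*(-1570/1073) = (-40 - 301)*(-1570/1073) = -(-535370)/1073 = -341*(-1570/1073) = 535370/1073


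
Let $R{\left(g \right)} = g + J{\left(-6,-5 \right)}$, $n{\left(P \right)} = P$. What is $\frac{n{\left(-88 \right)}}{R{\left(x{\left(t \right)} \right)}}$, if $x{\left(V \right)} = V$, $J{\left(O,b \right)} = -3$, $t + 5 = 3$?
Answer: $\frac{88}{5} \approx 17.6$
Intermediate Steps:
$t = -2$ ($t = -5 + 3 = -2$)
$R{\left(g \right)} = -3 + g$ ($R{\left(g \right)} = g - 3 = -3 + g$)
$\frac{n{\left(-88 \right)}}{R{\left(x{\left(t \right)} \right)}} = - \frac{88}{-3 - 2} = - \frac{88}{-5} = \left(-88\right) \left(- \frac{1}{5}\right) = \frac{88}{5}$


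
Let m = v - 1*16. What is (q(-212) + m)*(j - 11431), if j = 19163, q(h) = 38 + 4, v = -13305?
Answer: -102673228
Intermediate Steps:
q(h) = 42
m = -13321 (m = -13305 - 1*16 = -13305 - 16 = -13321)
(q(-212) + m)*(j - 11431) = (42 - 13321)*(19163 - 11431) = -13279*7732 = -102673228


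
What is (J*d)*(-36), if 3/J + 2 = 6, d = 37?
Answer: -999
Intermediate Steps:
J = ¾ (J = 3/(-2 + 6) = 3/4 = 3*(¼) = ¾ ≈ 0.75000)
(J*d)*(-36) = ((¾)*37)*(-36) = (111/4)*(-36) = -999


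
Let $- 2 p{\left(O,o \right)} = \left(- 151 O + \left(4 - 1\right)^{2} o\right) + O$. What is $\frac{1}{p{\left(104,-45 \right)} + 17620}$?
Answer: $\frac{2}{51245} \approx 3.9028 \cdot 10^{-5}$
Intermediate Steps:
$p{\left(O,o \right)} = 75 O - \frac{9 o}{2}$ ($p{\left(O,o \right)} = - \frac{\left(- 151 O + \left(4 - 1\right)^{2} o\right) + O}{2} = - \frac{\left(- 151 O + 3^{2} o\right) + O}{2} = - \frac{\left(- 151 O + 9 o\right) + O}{2} = - \frac{- 150 O + 9 o}{2} = 75 O - \frac{9 o}{2}$)
$\frac{1}{p{\left(104,-45 \right)} + 17620} = \frac{1}{\left(75 \cdot 104 - - \frac{405}{2}\right) + 17620} = \frac{1}{\left(7800 + \frac{405}{2}\right) + 17620} = \frac{1}{\frac{16005}{2} + 17620} = \frac{1}{\frac{51245}{2}} = \frac{2}{51245}$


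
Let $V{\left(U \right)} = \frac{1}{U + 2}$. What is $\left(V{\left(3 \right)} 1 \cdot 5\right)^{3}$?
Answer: $1$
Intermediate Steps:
$V{\left(U \right)} = \frac{1}{2 + U}$
$\left(V{\left(3 \right)} 1 \cdot 5\right)^{3} = \left(\frac{1}{2 + 3} \cdot 1 \cdot 5\right)^{3} = \left(\frac{1}{5} \cdot 1 \cdot 5\right)^{3} = \left(\frac{1}{5} \cdot 5\right)^{3} = 1^{3} = 1$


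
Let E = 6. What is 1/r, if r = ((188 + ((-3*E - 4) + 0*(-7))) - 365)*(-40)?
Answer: 1/7960 ≈ 0.00012563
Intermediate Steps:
r = 7960 (r = ((188 + ((-3*6 - 4) + 0*(-7))) - 365)*(-40) = ((188 + ((-18 - 4) + 0)) - 365)*(-40) = ((188 + (-22 + 0)) - 365)*(-40) = ((188 - 22) - 365)*(-40) = (166 - 365)*(-40) = -199*(-40) = 7960)
1/r = 1/7960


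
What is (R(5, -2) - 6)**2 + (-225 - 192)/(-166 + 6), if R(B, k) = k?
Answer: 10657/160 ≈ 66.606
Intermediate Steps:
(R(5, -2) - 6)**2 + (-225 - 192)/(-166 + 6) = (-2 - 6)**2 + (-225 - 192)/(-166 + 6) = (-8)**2 - 417/(-160) = 64 - 417*(-1/160) = 64 + 417/160 = 10657/160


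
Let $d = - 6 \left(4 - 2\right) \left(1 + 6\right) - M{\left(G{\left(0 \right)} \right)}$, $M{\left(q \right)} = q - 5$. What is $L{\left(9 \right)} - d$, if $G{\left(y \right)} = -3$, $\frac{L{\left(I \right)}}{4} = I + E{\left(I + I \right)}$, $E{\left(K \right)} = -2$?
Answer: $104$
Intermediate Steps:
$L{\left(I \right)} = -8 + 4 I$ ($L{\left(I \right)} = 4 \left(I - 2\right) = 4 \left(-2 + I\right) = -8 + 4 I$)
$M{\left(q \right)} = -5 + q$
$d = -76$ ($d = - 6 \left(4 - 2\right) \left(1 + 6\right) - \left(-5 - 3\right) = - 6 \cdot 2 \cdot 7 - -8 = \left(-6\right) 14 + 8 = -84 + 8 = -76$)
$L{\left(9 \right)} - d = \left(-8 + 4 \cdot 9\right) - -76 = \left(-8 + 36\right) + 76 = 28 + 76 = 104$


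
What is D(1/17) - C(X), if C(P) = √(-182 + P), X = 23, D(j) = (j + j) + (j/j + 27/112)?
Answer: 2587/1904 - I*√159 ≈ 1.3587 - 12.61*I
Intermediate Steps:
D(j) = 139/112 + 2*j (D(j) = 2*j + (1 + 27*(1/112)) = 2*j + (1 + 27/112) = 2*j + 139/112 = 139/112 + 2*j)
D(1/17) - C(X) = (139/112 + 2/17) - √(-182 + 23) = (139/112 + 2*(1/17)) - √(-159) = (139/112 + 2/17) - I*√159 = 2587/1904 - I*√159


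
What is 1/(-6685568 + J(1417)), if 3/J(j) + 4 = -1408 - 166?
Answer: -526/3516608769 ≈ -1.4958e-7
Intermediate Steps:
J(j) = -1/526 (J(j) = 3/(-4 + (-1408 - 166)) = 3/(-4 - 1574) = 3/(-1578) = 3*(-1/1578) = -1/526)
1/(-6685568 + J(1417)) = 1/(-6685568 - 1/526) = 1/(-3516608769/526) = -526/3516608769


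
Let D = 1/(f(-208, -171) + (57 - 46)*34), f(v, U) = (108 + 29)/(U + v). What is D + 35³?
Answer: 6071486254/141609 ≈ 42875.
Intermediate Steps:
f(v, U) = 137/(U + v)
D = 379/141609 (D = 1/(137/(-171 - 208) + (57 - 46)*34) = 1/(137/(-379) + 11*34) = 1/(137*(-1/379) + 374) = 1/(-137/379 + 374) = 1/(141609/379) = 379/141609 ≈ 0.0026764)
D + 35³ = 379/141609 + 35³ = 379/141609 + 42875 = 6071486254/141609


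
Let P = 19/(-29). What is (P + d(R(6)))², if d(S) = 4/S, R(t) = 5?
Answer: 441/21025 ≈ 0.020975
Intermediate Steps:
P = -19/29 (P = 19*(-1/29) = -19/29 ≈ -0.65517)
(P + d(R(6)))² = (-19/29 + 4/5)² = (-19/29 + 4*(⅕))² = (-19/29 + ⅘)² = (21/145)² = 441/21025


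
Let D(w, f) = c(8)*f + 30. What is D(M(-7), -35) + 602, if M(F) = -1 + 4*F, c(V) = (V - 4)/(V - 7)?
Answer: 492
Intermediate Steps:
c(V) = (-4 + V)/(-7 + V)
D(w, f) = 30 + 4*f (D(w, f) = ((-4 + 8)/(-7 + 8))*f + 30 = (4/1)*f + 30 = (1*4)*f + 30 = 4*f + 30 = 30 + 4*f)
D(M(-7), -35) + 602 = (30 + 4*(-35)) + 602 = (30 - 140) + 602 = -110 + 602 = 492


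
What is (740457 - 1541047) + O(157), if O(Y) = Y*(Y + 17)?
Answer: -773272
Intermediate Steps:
O(Y) = Y*(17 + Y)
(740457 - 1541047) + O(157) = (740457 - 1541047) + 157*(17 + 157) = -800590 + 157*174 = -800590 + 27318 = -773272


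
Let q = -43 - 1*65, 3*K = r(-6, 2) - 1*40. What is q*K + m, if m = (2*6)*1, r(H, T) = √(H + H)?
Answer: 1452 - 72*I*√3 ≈ 1452.0 - 124.71*I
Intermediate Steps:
r(H, T) = √2*√H (r(H, T) = √(2*H) = √2*√H)
K = -40/3 + 2*I*√3/3 (K = (√2*√(-6) - 1*40)/3 = (√2*(I*√6) - 40)/3 = (2*I*√3 - 40)/3 = (-40 + 2*I*√3)/3 = -40/3 + 2*I*√3/3 ≈ -13.333 + 1.1547*I)
m = 12 (m = 12*1 = 12)
q = -108 (q = -43 - 65 = -108)
q*K + m = -108*(-40/3 + 2*I*√3/3) + 12 = (1440 - 72*I*√3) + 12 = 1452 - 72*I*√3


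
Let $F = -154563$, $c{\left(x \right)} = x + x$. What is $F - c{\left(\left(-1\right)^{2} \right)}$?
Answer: $-154565$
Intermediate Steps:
$c{\left(x \right)} = 2 x$
$F - c{\left(\left(-1\right)^{2} \right)} = -154563 - 2 \left(-1\right)^{2} = -154563 - 2 \cdot 1 = -154563 - 2 = -154565$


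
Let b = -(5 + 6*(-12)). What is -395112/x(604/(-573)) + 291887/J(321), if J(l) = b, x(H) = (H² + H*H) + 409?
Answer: 30717780760375/9046084931 ≈ 3395.7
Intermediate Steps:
x(H) = 409 + 2*H² (x(H) = (H² + H²) + 409 = 2*H² + 409 = 409 + 2*H²)
b = 67 (b = -(5 - 72) = -1*(-67) = 67)
J(l) = 67
-395112/x(604/(-573)) + 291887/J(321) = -395112/(409 + 2*(604/(-573))²) + 291887/67 = -395112/(409 + 2*(604*(-1/573))²) + 291887*(1/67) = -395112/(409 + 2*(-604/573)²) + 291887/67 = -395112/(409 + 2*(364816/328329)) + 291887/67 = -395112/(409 + 729632/328329) + 291887/67 = -395112/135016193/328329 + 291887/67 = -395112*328329/135016193 + 291887/67 = -129726727848/135016193 + 291887/67 = 30717780760375/9046084931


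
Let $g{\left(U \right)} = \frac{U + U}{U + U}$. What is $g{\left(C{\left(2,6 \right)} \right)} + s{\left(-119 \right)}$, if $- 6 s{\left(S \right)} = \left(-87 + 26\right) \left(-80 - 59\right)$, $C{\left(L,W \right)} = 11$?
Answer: $- \frac{8473}{6} \approx -1412.2$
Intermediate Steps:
$g{\left(U \right)} = 1$ ($g{\left(U \right)} = \frac{2 U}{2 U} = 2 U \frac{1}{2 U} = 1$)
$s{\left(S \right)} = - \frac{8479}{6}$ ($s{\left(S \right)} = - \frac{\left(-87 + 26\right) \left(-80 - 59\right)}{6} = - \frac{\left(-61\right) \left(-139\right)}{6} = \left(- \frac{1}{6}\right) 8479 = - \frac{8479}{6}$)
$g{\left(C{\left(2,6 \right)} \right)} + s{\left(-119 \right)} = 1 - \frac{8479}{6} = - \frac{8473}{6}$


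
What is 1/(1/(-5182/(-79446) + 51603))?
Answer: 2049828560/39723 ≈ 51603.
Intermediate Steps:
1/(1/(-5182/(-79446) + 51603)) = 1/(1/(-5182*(-1/79446) + 51603)) = 1/(1/(2591/39723 + 51603)) = 1/(1/(2049828560/39723)) = 1/(39723/2049828560) = 2049828560/39723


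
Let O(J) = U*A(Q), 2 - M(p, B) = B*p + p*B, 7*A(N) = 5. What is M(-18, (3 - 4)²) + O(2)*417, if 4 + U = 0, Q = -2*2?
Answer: -8074/7 ≈ -1153.4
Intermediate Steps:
Q = -4
U = -4 (U = -4 + 0 = -4)
A(N) = 5/7 (A(N) = (⅐)*5 = 5/7)
M(p, B) = 2 - 2*B*p (M(p, B) = 2 - (B*p + p*B) = 2 - (B*p + B*p) = 2 - 2*B*p)
O(J) = -20/7 (O(J) = -4*5/7 = -20/7)
M(-18, (3 - 4)²) + O(2)*417 = (2 - 2*(3 - 4)²*(-18)) - 20/7*417 = (2 - 2*(-1)²*(-18)) - 8340/7 = (2 - 2*1*(-18)) - 8340/7 = (2 + 36) - 8340/7 = 38 - 8340/7 = -8074/7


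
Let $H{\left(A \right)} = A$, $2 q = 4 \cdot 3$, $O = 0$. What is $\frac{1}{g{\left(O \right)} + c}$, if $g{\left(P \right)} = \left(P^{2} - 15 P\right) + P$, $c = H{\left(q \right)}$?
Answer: $\frac{1}{6} \approx 0.16667$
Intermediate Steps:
$q = 6$ ($q = \frac{4 \cdot 3}{2} = \frac{1}{2} \cdot 12 = 6$)
$c = 6$
$g{\left(P \right)} = P^{2} - 14 P$
$\frac{1}{g{\left(O \right)} + c} = \frac{1}{0 \left(-14 + 0\right) + 6} = \frac{1}{0 \left(-14\right) + 6} = \frac{1}{0 + 6} = \frac{1}{6}$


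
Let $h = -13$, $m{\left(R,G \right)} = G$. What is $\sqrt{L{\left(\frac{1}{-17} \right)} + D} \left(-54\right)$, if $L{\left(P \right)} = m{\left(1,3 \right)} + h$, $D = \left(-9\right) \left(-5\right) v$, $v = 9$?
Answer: $- 54 \sqrt{395} \approx -1073.2$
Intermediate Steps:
$D = 405$ ($D = \left(-9\right) \left(-5\right) 9 = 45 \cdot 9 = 405$)
$L{\left(P \right)} = -10$ ($L{\left(P \right)} = 3 - 13 = -10$)
$\sqrt{L{\left(\frac{1}{-17} \right)} + D} \left(-54\right) = \sqrt{-10 + 405} \left(-54\right) = \sqrt{395} \left(-54\right) = - 54 \sqrt{395}$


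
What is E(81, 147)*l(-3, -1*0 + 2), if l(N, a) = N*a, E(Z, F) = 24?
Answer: -144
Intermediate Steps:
E(81, 147)*l(-3, -1*0 + 2) = 24*(-3*(-1*0 + 2)) = 24*(-3*(0 + 2)) = 24*(-3*2) = 24*(-6) = -144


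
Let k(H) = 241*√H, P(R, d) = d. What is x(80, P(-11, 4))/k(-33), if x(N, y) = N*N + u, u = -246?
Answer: -6154*I*√33/7953 ≈ -4.4451*I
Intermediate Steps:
x(N, y) = -246 + N² (x(N, y) = N*N - 246 = N² - 246 = -246 + N²)
x(80, P(-11, 4))/k(-33) = (-246 + 80²)/((241*√(-33))) = (-246 + 6400)/((241*(I*√33))) = 6154/((241*I*√33)) = 6154*(-I*√33/7953) = -6154*I*√33/7953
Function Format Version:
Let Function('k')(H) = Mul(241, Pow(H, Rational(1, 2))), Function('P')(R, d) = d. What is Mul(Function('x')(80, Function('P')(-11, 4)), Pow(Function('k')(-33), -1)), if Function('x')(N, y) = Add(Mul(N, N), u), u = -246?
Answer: Mul(Rational(-6154, 7953), I, Pow(33, Rational(1, 2))) ≈ Mul(-4.4451, I)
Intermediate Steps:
Function('x')(N, y) = Add(-246, Pow(N, 2)) (Function('x')(N, y) = Add(Mul(N, N), -246) = Add(Pow(N, 2), -246) = Add(-246, Pow(N, 2)))
Mul(Function('x')(80, Function('P')(-11, 4)), Pow(Function('k')(-33), -1)) = Mul(Add(-246, Pow(80, 2)), Pow(Mul(241, Pow(-33, Rational(1, 2))), -1)) = Mul(Add(-246, 6400), Pow(Mul(241, Mul(I, Pow(33, Rational(1, 2)))), -1)) = Mul(6154, Pow(Mul(241, I, Pow(33, Rational(1, 2))), -1)) = Mul(6154, Mul(Rational(-1, 7953), I, Pow(33, Rational(1, 2)))) = Mul(Rational(-6154, 7953), I, Pow(33, Rational(1, 2)))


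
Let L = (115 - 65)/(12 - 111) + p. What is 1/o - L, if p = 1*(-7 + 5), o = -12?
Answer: 959/396 ≈ 2.4217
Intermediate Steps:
p = -2 (p = 1*(-2) = -2)
L = -248/99 (L = (115 - 65)/(12 - 111) - 2 = 50/(-99) - 2 = 50*(-1/99) - 2 = -50/99 - 2 = -248/99 ≈ -2.5051)
1/o - L = 1/(-12) - 1*(-248/99) = -1/12 + 248/99 = 959/396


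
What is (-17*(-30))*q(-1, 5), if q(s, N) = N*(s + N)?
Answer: 10200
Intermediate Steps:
q(s, N) = N*(N + s)
(-17*(-30))*q(-1, 5) = (-17*(-30))*(5*(5 - 1)) = 510*(5*4) = 510*20 = 10200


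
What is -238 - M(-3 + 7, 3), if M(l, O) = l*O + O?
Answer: -253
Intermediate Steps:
M(l, O) = O + O*l (M(l, O) = O*l + O = O + O*l)
-238 - M(-3 + 7, 3) = -238 - 3*(1 + (-3 + 7)) = -238 - 3*(1 + 4) = -238 - 3*5 = -238 - 1*15 = -238 - 15 = -253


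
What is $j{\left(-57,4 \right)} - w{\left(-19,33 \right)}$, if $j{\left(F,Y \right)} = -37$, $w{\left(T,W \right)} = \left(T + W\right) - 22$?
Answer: $-29$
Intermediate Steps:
$w{\left(T,W \right)} = -22 + T + W$
$j{\left(-57,4 \right)} - w{\left(-19,33 \right)} = -37 - \left(-22 - 19 + 33\right) = -37 - -8 = -37 + 8 = -29$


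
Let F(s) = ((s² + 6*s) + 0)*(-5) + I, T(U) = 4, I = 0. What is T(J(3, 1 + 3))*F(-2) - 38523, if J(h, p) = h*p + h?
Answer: -38363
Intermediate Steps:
J(h, p) = h + h*p
F(s) = -30*s - 5*s² (F(s) = ((s² + 6*s) + 0)*(-5) + 0 = (s² + 6*s)*(-5) + 0 = (-30*s - 5*s²) + 0 = -30*s - 5*s²)
T(J(3, 1 + 3))*F(-2) - 38523 = 4*(5*(-2)*(-6 - 1*(-2))) - 38523 = 4*(5*(-2)*(-6 + 2)) - 38523 = 4*(5*(-2)*(-4)) - 38523 = 4*40 - 38523 = 160 - 38523 = -38363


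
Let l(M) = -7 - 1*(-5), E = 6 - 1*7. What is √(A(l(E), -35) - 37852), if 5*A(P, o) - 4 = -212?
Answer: 6*I*√26315/5 ≈ 194.66*I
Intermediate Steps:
E = -1 (E = 6 - 7 = -1)
l(M) = -2 (l(M) = -7 + 5 = -2)
A(P, o) = -208/5 (A(P, o) = ⅘ + (⅕)*(-212) = ⅘ - 212/5 = -208/5)
√(A(l(E), -35) - 37852) = √(-208/5 - 37852) = √(-189468/5) = 6*I*√26315/5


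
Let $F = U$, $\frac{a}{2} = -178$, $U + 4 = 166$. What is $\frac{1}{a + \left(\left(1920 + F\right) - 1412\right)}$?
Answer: $\frac{1}{314} \approx 0.0031847$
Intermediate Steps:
$U = 162$ ($U = -4 + 166 = 162$)
$a = -356$ ($a = 2 \left(-178\right) = -356$)
$F = 162$
$\frac{1}{a + \left(\left(1920 + F\right) - 1412\right)} = \frac{1}{-356 + \left(\left(1920 + 162\right) - 1412\right)} = \frac{1}{-356 + \left(2082 - 1412\right)} = \frac{1}{-356 + 670} = \frac{1}{314}$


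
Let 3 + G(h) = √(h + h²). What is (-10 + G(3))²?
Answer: 181 - 52*√3 ≈ 90.933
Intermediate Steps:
G(h) = -3 + √(h + h²)
(-10 + G(3))² = (-10 + (-3 + √(3*(1 + 3))))² = (-10 + (-3 + √(3*4)))² = (-10 + (-3 + √12))² = (-10 + (-3 + 2*√3))² = (-13 + 2*√3)²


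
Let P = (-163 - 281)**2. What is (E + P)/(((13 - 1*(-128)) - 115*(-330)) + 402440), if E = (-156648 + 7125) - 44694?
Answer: 417/62933 ≈ 0.0066261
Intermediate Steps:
P = 197136 (P = (-444)**2 = 197136)
E = -194217 (E = -149523 - 44694 = -194217)
(E + P)/(((13 - 1*(-128)) - 115*(-330)) + 402440) = (-194217 + 197136)/(((13 - 1*(-128)) - 115*(-330)) + 402440) = 2919/(((13 + 128) + 37950) + 402440) = 2919/((141 + 37950) + 402440) = 2919/(38091 + 402440) = 2919/440531 = 2919*(1/440531) = 417/62933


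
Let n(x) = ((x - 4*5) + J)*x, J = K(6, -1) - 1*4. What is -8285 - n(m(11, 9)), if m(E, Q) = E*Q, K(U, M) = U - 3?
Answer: -16007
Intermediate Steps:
K(U, M) = -3 + U
J = -1 (J = (-3 + 6) - 1*4 = 3 - 4 = -1)
n(x) = x*(-21 + x) (n(x) = ((x - 4*5) - 1)*x = ((x - 20) - 1)*x = ((-20 + x) - 1)*x = (-21 + x)*x = x*(-21 + x))
-8285 - n(m(11, 9)) = -8285 - 11*9*(-21 + 11*9) = -8285 - 99*(-21 + 99) = -8285 - 99*78 = -8285 - 1*7722 = -8285 - 7722 = -16007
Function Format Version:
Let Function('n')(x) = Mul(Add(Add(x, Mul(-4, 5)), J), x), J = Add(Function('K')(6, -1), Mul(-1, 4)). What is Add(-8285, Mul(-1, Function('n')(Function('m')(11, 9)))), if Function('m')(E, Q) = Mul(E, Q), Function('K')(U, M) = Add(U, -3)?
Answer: -16007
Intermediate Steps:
Function('K')(U, M) = Add(-3, U)
J = -1 (J = Add(Add(-3, 6), Mul(-1, 4)) = Add(3, -4) = -1)
Function('n')(x) = Mul(x, Add(-21, x)) (Function('n')(x) = Mul(Add(Add(x, Mul(-4, 5)), -1), x) = Mul(Add(Add(x, -20), -1), x) = Mul(Add(Add(-20, x), -1), x) = Mul(Add(-21, x), x) = Mul(x, Add(-21, x)))
Add(-8285, Mul(-1, Function('n')(Function('m')(11, 9)))) = Add(-8285, Mul(-1, Mul(Mul(11, 9), Add(-21, Mul(11, 9))))) = Add(-8285, Mul(-1, Mul(99, Add(-21, 99)))) = Add(-8285, Mul(-1, Mul(99, 78))) = Add(-8285, Mul(-1, 7722)) = Add(-8285, -7722) = -16007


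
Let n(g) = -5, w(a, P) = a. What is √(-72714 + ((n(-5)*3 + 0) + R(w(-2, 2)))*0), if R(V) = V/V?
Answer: I*√72714 ≈ 269.66*I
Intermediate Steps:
R(V) = 1
√(-72714 + ((n(-5)*3 + 0) + R(w(-2, 2)))*0) = √(-72714 + ((-5*3 + 0) + 1)*0) = √(-72714 + ((-15 + 0) + 1)*0) = √(-72714 + (-15 + 1)*0) = √(-72714 - 14*0) = √(-72714 + 0) = √(-72714) = I*√72714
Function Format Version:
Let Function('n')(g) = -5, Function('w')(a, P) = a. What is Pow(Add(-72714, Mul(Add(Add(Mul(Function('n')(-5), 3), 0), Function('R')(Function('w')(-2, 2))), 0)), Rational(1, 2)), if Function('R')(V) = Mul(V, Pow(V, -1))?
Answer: Mul(I, Pow(72714, Rational(1, 2))) ≈ Mul(269.66, I)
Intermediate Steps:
Function('R')(V) = 1
Pow(Add(-72714, Mul(Add(Add(Mul(Function('n')(-5), 3), 0), Function('R')(Function('w')(-2, 2))), 0)), Rational(1, 2)) = Pow(Add(-72714, Mul(Add(Add(Mul(-5, 3), 0), 1), 0)), Rational(1, 2)) = Pow(Add(-72714, Mul(Add(Add(-15, 0), 1), 0)), Rational(1, 2)) = Pow(Add(-72714, Mul(Add(-15, 1), 0)), Rational(1, 2)) = Pow(Add(-72714, Mul(-14, 0)), Rational(1, 2)) = Pow(Add(-72714, 0), Rational(1, 2)) = Pow(-72714, Rational(1, 2)) = Mul(I, Pow(72714, Rational(1, 2)))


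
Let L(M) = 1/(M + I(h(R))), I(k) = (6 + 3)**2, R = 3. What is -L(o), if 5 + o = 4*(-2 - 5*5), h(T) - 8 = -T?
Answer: 1/32 ≈ 0.031250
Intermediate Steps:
h(T) = 8 - T
I(k) = 81 (I(k) = 9**2 = 81)
o = -113 (o = -5 + 4*(-2 - 5*5) = -5 + 4*(-2 - 25) = -5 + 4*(-27) = -5 - 108 = -113)
L(M) = 1/(81 + M) (L(M) = 1/(M + 81) = 1/(81 + M))
-L(o) = -1/(81 - 113) = -1/(-32) = -1*(-1/32) = 1/32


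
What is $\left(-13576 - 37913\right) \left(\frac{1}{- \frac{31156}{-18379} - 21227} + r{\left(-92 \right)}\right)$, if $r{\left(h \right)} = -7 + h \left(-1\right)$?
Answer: $- \frac{1707296521866174}{390099877} \approx -4.3766 \cdot 10^{6}$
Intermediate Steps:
$r{\left(h \right)} = -7 - h$
$\left(-13576 - 37913\right) \left(\frac{1}{- \frac{31156}{-18379} - 21227} + r{\left(-92 \right)}\right) = \left(-13576 - 37913\right) \left(\frac{1}{- \frac{31156}{-18379} - 21227} - -85\right) = - 51489 \left(\frac{1}{\left(-31156\right) \left(- \frac{1}{18379}\right) - 21227} + \left(-7 + 92\right)\right) = - 51489 \left(\frac{1}{\frac{31156}{18379} - 21227} + 85\right) = - 51489 \left(\frac{1}{- \frac{390099877}{18379}} + 85\right) = - 51489 \left(- \frac{18379}{390099877} + 85\right) = \left(-51489\right) \frac{33158471166}{390099877} = - \frac{1707296521866174}{390099877}$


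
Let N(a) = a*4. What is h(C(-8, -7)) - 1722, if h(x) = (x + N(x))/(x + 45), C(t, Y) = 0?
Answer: -1722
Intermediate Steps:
N(a) = 4*a
h(x) = 5*x/(45 + x) (h(x) = (x + 4*x)/(x + 45) = (5*x)/(45 + x) = 5*x/(45 + x))
h(C(-8, -7)) - 1722 = 5*0/(45 + 0) - 1722 = 5*0/45 - 1722 = 5*0*(1/45) - 1722 = 0 - 1722 = -1722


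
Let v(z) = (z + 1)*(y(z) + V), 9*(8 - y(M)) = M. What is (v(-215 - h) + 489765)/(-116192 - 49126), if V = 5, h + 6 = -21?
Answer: -2175425/743931 ≈ -2.9242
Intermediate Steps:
y(M) = 8 - M/9
h = -27 (h = -6 - 21 = -27)
v(z) = (1 + z)*(13 - z/9) (v(z) = (z + 1)*((8 - z/9) + 5) = (1 + z)*(13 - z/9))
(v(-215 - h) + 489765)/(-116192 - 49126) = ((13 - (-215 - 1*(-27))**2/9 + 116*(-215 - 1*(-27))/9) + 489765)/(-116192 - 49126) = ((13 - (-215 + 27)**2/9 + 116*(-215 + 27)/9) + 489765)/(-165318) = ((13 - 1/9*(-188)**2 + (116/9)*(-188)) + 489765)*(-1/165318) = ((13 - 1/9*35344 - 21808/9) + 489765)*(-1/165318) = ((13 - 35344/9 - 21808/9) + 489765)*(-1/165318) = (-57035/9 + 489765)*(-1/165318) = (4350850/9)*(-1/165318) = -2175425/743931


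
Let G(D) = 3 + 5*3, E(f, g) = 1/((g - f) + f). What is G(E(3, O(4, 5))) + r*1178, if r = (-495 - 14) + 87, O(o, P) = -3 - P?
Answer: -497098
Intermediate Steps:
r = -422 (r = -509 + 87 = -422)
E(f, g) = 1/g
G(D) = 18 (G(D) = 3 + 15 = 18)
G(E(3, O(4, 5))) + r*1178 = 18 - 422*1178 = 18 - 497116 = -497098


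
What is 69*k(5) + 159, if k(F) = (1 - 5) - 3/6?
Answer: -303/2 ≈ -151.50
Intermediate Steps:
k(F) = -9/2 (k(F) = -4 - 3*⅙ = -4 - ½ = -9/2)
69*k(5) + 159 = 69*(-9/2) + 159 = -621/2 + 159 = -303/2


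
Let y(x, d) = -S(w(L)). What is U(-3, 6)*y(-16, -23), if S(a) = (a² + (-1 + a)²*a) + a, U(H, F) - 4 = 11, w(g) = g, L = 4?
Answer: -840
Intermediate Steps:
U(H, F) = 15 (U(H, F) = 4 + 11 = 15)
S(a) = a + a² + a*(-1 + a)² (S(a) = (a² + a*(-1 + a)²) + a = a + a² + a*(-1 + a)²)
y(x, d) = -56 (y(x, d) = -4*(2 + 4² - 1*4) = -4*(2 + 16 - 4) = -4*14 = -1*56 = -56)
U(-3, 6)*y(-16, -23) = 15*(-56) = -840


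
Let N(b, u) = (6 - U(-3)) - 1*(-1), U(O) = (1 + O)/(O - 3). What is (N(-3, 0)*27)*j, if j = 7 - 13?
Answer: -1080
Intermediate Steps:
j = -6
U(O) = (1 + O)/(-3 + O)
N(b, u) = 20/3 (N(b, u) = (6 - (1 - 3)/(-3 - 3)) - 1*(-1) = (6 - (-2)/(-6)) + 1 = (6 - (-1)*(-2)/6) + 1 = (6 - 1*1/3) + 1 = (6 - 1/3) + 1 = 17/3 + 1 = 20/3)
(N(-3, 0)*27)*j = ((20/3)*27)*(-6) = 180*(-6) = -1080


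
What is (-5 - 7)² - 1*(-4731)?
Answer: 4875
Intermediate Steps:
(-5 - 7)² - 1*(-4731) = (-12)² + 4731 = 144 + 4731 = 4875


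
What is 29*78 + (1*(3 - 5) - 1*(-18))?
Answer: 2278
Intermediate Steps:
29*78 + (1*(3 - 5) - 1*(-18)) = 2262 + (1*(-2) + 18) = 2262 + (-2 + 18) = 2262 + 16 = 2278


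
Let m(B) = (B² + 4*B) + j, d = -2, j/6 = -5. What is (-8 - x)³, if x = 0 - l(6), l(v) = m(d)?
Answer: -74088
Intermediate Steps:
j = -30 (j = 6*(-5) = -30)
m(B) = -30 + B² + 4*B (m(B) = (B² + 4*B) - 30 = -30 + B² + 4*B)
l(v) = -34 (l(v) = -30 + (-2)² + 4*(-2) = -30 + 4 - 8 = -34)
x = 34 (x = 0 - 1*(-34) = 0 + 34 = 34)
(-8 - x)³ = (-8 - 1*34)³ = (-8 - 34)³ = (-42)³ = -74088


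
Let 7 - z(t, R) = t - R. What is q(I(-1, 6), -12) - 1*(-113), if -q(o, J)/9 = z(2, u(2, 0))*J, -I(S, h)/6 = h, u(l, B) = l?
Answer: 869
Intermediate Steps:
I(S, h) = -6*h
z(t, R) = 7 + R - t (z(t, R) = 7 - (t - R) = 7 + (R - t) = 7 + R - t)
q(o, J) = -63*J (q(o, J) = -9*(7 + 2 - 1*2)*J = -9*(7 + 2 - 2)*J = -63*J)
q(I(-1, 6), -12) - 1*(-113) = -63*(-12) - 1*(-113) = 756 + 113 = 869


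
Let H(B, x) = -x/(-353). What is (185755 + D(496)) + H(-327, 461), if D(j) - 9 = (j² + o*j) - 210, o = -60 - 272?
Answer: 94215455/353 ≈ 2.6690e+5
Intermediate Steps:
H(B, x) = x/353 (H(B, x) = -x*(-1)/353 = -(-1)*x/353 = x/353)
o = -332
D(j) = -201 + j² - 332*j (D(j) = 9 + ((j² - 332*j) - 210) = 9 + (-210 + j² - 332*j) = -201 + j² - 332*j)
(185755 + D(496)) + H(-327, 461) = (185755 + (-201 + 496² - 332*496)) + (1/353)*461 = (185755 + (-201 + 246016 - 164672)) + 461/353 = (185755 + 81143) + 461/353 = 266898 + 461/353 = 94215455/353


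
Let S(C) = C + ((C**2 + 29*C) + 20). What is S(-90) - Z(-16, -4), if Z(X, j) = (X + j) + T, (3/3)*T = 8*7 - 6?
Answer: 5390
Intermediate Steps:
T = 50 (T = 8*7 - 6 = 56 - 6 = 50)
S(C) = 20 + C**2 + 30*C (S(C) = C + (20 + C**2 + 29*C) = 20 + C**2 + 30*C)
Z(X, j) = 50 + X + j (Z(X, j) = (X + j) + 50 = 50 + X + j)
S(-90) - Z(-16, -4) = (20 + (-90)**2 + 30*(-90)) - (50 - 16 - 4) = (20 + 8100 - 2700) - 1*30 = 5420 - 30 = 5390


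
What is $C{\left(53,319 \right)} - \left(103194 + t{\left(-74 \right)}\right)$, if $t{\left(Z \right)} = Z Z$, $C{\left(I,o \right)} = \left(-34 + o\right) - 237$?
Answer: $-108622$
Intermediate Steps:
$C{\left(I,o \right)} = -271 + o$ ($C{\left(I,o \right)} = \left(-34 + o\right) - 237 = -271 + o$)
$t{\left(Z \right)} = Z^{2}$
$C{\left(53,319 \right)} - \left(103194 + t{\left(-74 \right)}\right) = \left(-271 + 319\right) - 108670 = 48 - 108670 = -108622$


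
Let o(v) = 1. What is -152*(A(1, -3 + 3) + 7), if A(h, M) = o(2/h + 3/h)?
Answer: -1216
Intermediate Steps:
A(h, M) = 1
-152*(A(1, -3 + 3) + 7) = -152*(1 + 7) = -152*8 = -1216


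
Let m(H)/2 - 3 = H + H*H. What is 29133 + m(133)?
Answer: 64783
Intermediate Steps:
m(H) = 6 + 2*H + 2*H² (m(H) = 6 + 2*(H + H*H) = 6 + 2*(H + H²) = 6 + (2*H + 2*H²) = 6 + 2*H + 2*H²)
29133 + m(133) = 29133 + (6 + 2*133 + 2*133²) = 29133 + (6 + 266 + 2*17689) = 29133 + (6 + 266 + 35378) = 29133 + 35650 = 64783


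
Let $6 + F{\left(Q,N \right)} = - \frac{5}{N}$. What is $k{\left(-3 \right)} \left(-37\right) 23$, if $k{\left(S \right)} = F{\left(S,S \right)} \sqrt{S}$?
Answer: $\frac{11063 i \sqrt{3}}{3} \approx 6387.2 i$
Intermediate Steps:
$F{\left(Q,N \right)} = -6 - \frac{5}{N}$
$k{\left(S \right)} = \sqrt{S} \left(-6 - \frac{5}{S}\right)$ ($k{\left(S \right)} = \left(-6 - \frac{5}{S}\right) \sqrt{S} = \sqrt{S} \left(-6 - \frac{5}{S}\right)$)
$k{\left(-3 \right)} \left(-37\right) 23 = \frac{-5 - -18}{i \sqrt{3}} \left(-37\right) 23 = - \frac{i \sqrt{3}}{3} \left(-5 + 18\right) \left(-37\right) 23 = - \frac{i \sqrt{3}}{3} \cdot 13 \left(-37\right) 23 = - \frac{13 i \sqrt{3}}{3} \left(-37\right) 23 = \frac{481 i \sqrt{3}}{3} \cdot 23 = \frac{11063 i \sqrt{3}}{3}$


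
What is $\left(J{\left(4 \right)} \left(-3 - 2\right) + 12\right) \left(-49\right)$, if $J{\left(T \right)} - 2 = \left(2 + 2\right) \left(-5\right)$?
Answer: $-4998$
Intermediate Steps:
$J{\left(T \right)} = -18$ ($J{\left(T \right)} = 2 + \left(2 + 2\right) \left(-5\right) = 2 + 4 \left(-5\right) = 2 - 20 = -18$)
$\left(J{\left(4 \right)} \left(-3 - 2\right) + 12\right) \left(-49\right) = \left(- 18 \left(-3 - 2\right) + 12\right) \left(-49\right) = \left(\left(-18\right) \left(-5\right) + 12\right) \left(-49\right) = \left(90 + 12\right) \left(-49\right) = 102 \left(-49\right) = -4998$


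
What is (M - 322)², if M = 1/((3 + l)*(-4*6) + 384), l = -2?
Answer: 13437214561/129600 ≈ 1.0368e+5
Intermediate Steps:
M = 1/360 (M = 1/((3 - 2)*(-4*6) + 384) = 1/(1*(-24) + 384) = 1/(-24 + 384) = 1/360 ≈ 0.0027778)
(M - 322)² = (1/360 - 322)² = (-115919/360)² = 13437214561/129600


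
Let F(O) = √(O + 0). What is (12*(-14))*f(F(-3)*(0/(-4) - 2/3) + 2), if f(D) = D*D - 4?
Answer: 224 + 448*I*√3 ≈ 224.0 + 775.96*I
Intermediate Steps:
F(O) = √O
f(D) = -4 + D² (f(D) = D² - 4 = -4 + D²)
(12*(-14))*f(F(-3)*(0/(-4) - 2/3) + 2) = (12*(-14))*(-4 + (√(-3)*(0/(-4) - 2/3) + 2)²) = -168*(-4 + ((I*√3)*(0*(-¼) - 2*⅓) + 2)²) = -168*(-4 + ((I*√3)*(0 - ⅔) + 2)²) = -168*(-4 + ((I*√3)*(-⅔) + 2)²) = -168*(-4 + (-2*I*√3/3 + 2)²) = -168*(-4 + (2 - 2*I*√3/3)²) = 672 - 168*(2 - 2*I*√3/3)²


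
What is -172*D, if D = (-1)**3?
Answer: 172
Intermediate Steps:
D = -1
-172*D = -172*(-1) = 172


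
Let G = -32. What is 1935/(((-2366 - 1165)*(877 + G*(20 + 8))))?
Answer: 645/22363 ≈ 0.028842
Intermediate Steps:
1935/(((-2366 - 1165)*(877 + G*(20 + 8)))) = 1935/(((-2366 - 1165)*(877 - 32*(20 + 8)))) = 1935/((-3531*(877 - 32*28))) = 1935/((-3531*(877 - 896))) = 1935/((-3531*(-19))) = 1935/67089 = 1935*(1/67089) = 645/22363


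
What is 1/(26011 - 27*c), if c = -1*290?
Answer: 1/33841 ≈ 2.9550e-5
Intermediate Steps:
c = -290
1/(26011 - 27*c) = 1/(26011 - 27*(-290)) = 1/(26011 + 7830) = 1/33841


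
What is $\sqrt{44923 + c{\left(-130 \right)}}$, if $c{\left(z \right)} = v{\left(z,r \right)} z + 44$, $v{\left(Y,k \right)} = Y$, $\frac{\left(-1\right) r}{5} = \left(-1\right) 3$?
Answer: $\sqrt{61867} \approx 248.73$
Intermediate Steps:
$r = 15$ ($r = - 5 \left(\left(-1\right) 3\right) = \left(-5\right) \left(-3\right) = 15$)
$c{\left(z \right)} = 44 + z^{2}$ ($c{\left(z \right)} = z z + 44 = z^{2} + 44 = 44 + z^{2}$)
$\sqrt{44923 + c{\left(-130 \right)}} = \sqrt{44923 + \left(44 + \left(-130\right)^{2}\right)} = \sqrt{44923 + \left(44 + 16900\right)} = \sqrt{44923 + 16944} = \sqrt{61867}$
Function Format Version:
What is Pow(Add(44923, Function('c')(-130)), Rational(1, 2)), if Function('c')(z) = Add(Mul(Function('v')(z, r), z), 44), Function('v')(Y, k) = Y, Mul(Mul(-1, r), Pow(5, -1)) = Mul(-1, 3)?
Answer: Pow(61867, Rational(1, 2)) ≈ 248.73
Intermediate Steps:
r = 15 (r = Mul(-5, Mul(-1, 3)) = Mul(-5, -3) = 15)
Function('c')(z) = Add(44, Pow(z, 2)) (Function('c')(z) = Add(Mul(z, z), 44) = Add(Pow(z, 2), 44) = Add(44, Pow(z, 2)))
Pow(Add(44923, Function('c')(-130)), Rational(1, 2)) = Pow(Add(44923, Add(44, Pow(-130, 2))), Rational(1, 2)) = Pow(Add(44923, Add(44, 16900)), Rational(1, 2)) = Pow(Add(44923, 16944), Rational(1, 2)) = Pow(61867, Rational(1, 2))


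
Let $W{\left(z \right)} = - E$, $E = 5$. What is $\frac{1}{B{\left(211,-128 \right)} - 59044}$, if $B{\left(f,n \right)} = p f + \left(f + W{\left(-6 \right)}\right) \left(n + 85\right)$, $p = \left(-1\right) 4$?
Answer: $- \frac{1}{68746} \approx -1.4546 \cdot 10^{-5}$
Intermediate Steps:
$W{\left(z \right)} = -5$ ($W{\left(z \right)} = \left(-1\right) 5 = -5$)
$p = -4$
$B{\left(f,n \right)} = - 4 f + \left(-5 + f\right) \left(85 + n\right)$ ($B{\left(f,n \right)} = - 4 f + \left(f - 5\right) \left(n + 85\right) = - 4 f + \left(-5 + f\right) \left(85 + n\right)$)
$\frac{1}{B{\left(211,-128 \right)} - 59044} = \frac{1}{\left(-425 - -640 + 81 \cdot 211 + 211 \left(-128\right)\right) - 59044} = \frac{1}{\left(-425 + 640 + 17091 - 27008\right) - 59044} = \frac{1}{-9702 - 59044} = \frac{1}{-68746} = - \frac{1}{68746}$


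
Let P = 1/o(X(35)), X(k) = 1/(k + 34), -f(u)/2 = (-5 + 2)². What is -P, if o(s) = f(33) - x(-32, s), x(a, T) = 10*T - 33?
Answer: -69/1025 ≈ -0.067317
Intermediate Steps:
x(a, T) = -33 + 10*T
f(u) = -18 (f(u) = -2*(-5 + 2)² = -2*(-3)² = -2*9 = -18)
X(k) = 1/(34 + k)
o(s) = 15 - 10*s (o(s) = -18 - (-33 + 10*s) = -18 + (33 - 10*s) = 15 - 10*s)
P = 69/1025 (P = 1/(15 - 10/(34 + 35)) = 1/(15 - 10/69) = 1/(1025/69) = 69/1025 ≈ 0.067317)
-P = -1*69/1025 = -69/1025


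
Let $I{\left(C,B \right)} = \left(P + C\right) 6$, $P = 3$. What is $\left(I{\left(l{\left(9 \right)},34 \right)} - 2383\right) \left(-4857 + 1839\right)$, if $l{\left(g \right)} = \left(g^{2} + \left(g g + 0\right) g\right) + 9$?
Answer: $-7692882$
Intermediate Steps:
$l{\left(g \right)} = 9 + g^{2} + g^{3}$ ($l{\left(g \right)} = \left(g^{2} + \left(g^{2} + 0\right) g\right) + 9 = \left(g^{2} + g^{2} g\right) + 9 = \left(g^{2} + g^{3}\right) + 9 = 9 + g^{2} + g^{3}$)
$I{\left(C,B \right)} = 18 + 6 C$ ($I{\left(C,B \right)} = \left(3 + C\right) 6 = 18 + 6 C$)
$\left(I{\left(l{\left(9 \right)},34 \right)} - 2383\right) \left(-4857 + 1839\right) = \left(\left(18 + 6 \left(9 + 9^{2} + 9^{3}\right)\right) - 2383\right) \left(-4857 + 1839\right) = \left(\left(18 + 6 \left(9 + 81 + 729\right)\right) - 2383\right) \left(-3018\right) = \left(\left(18 + 6 \cdot 819\right) - 2383\right) \left(-3018\right) = \left(\left(18 + 4914\right) - 2383\right) \left(-3018\right) = \left(4932 - 2383\right) \left(-3018\right) = 2549 \left(-3018\right) = -7692882$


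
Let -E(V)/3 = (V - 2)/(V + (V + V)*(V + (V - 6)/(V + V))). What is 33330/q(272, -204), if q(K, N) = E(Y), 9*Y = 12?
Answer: 11110/3 ≈ 3703.3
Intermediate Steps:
Y = 4/3 (Y = (1/9)*12 = 4/3 ≈ 1.3333)
E(V) = -3*(-2 + V)/(V + 2*V*(V + (-6 + V)/(2*V))) (E(V) = -3*(V - 2)/(V + (V + V)*(V + (V - 6)/(V + V))) = -3*(-2 + V)/(V + (2*V)*(V + (-6 + V)/((2*V)))) = -3*(-2 + V)/(V + (2*V)*(V + (-6 + V)*(1/(2*V)))) = -3*(-2 + V)/(V + (2*V)*(V + (-6 + V)/(2*V))) = -3*(-2 + V)/(V + 2*V*(V + (-6 + V)/(2*V))))
q(K, N) = 9 (q(K, N) = (3 - 3/2*4/3)/(-3 + 4/3 + (4/3)**2) = (3 - 2)/(-3 + 4/3 + 16/9) = 1/(1/9) = 9*1 = 9)
33330/q(272, -204) = 33330/9 = 33330*(1/9) = 11110/3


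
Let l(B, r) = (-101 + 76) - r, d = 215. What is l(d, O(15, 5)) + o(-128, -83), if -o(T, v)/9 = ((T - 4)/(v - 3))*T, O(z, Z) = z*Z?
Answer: 71732/43 ≈ 1668.2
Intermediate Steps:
O(z, Z) = Z*z
l(B, r) = -25 - r
o(T, v) = -9*T*(-4 + T)/(-3 + v) (o(T, v) = -9*(T - 4)/(v - 3)*T = -9*(-4 + T)/(-3 + v)*T = -9*T*(-4 + T)/(-3 + v))
l(d, O(15, 5)) + o(-128, -83) = (-25 - 5*15) + 9*(-128)*(4 - 1*(-128))/(-3 - 83) = (-25 - 1*75) + 9*(-128)*(4 + 128)/(-86) = (-25 - 75) + 9*(-128)*(-1/86)*132 = -100 + 76032/43 = 71732/43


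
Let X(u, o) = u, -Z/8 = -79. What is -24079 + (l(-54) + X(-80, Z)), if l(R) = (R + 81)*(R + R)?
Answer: -27075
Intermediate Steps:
Z = 632 (Z = -8*(-79) = 632)
l(R) = 2*R*(81 + R) (l(R) = (81 + R)*(2*R) = 2*R*(81 + R))
-24079 + (l(-54) + X(-80, Z)) = -24079 + (2*(-54)*(81 - 54) - 80) = -24079 + (2*(-54)*27 - 80) = -24079 + (-2916 - 80) = -24079 - 2996 = -27075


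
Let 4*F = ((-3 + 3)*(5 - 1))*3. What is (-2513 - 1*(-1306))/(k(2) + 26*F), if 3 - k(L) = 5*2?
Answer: 1207/7 ≈ 172.43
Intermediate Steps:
k(L) = -7 (k(L) = 3 - 5*2 = 3 - 1*10 = 3 - 10 = -7)
F = 0 (F = (((-3 + 3)*(5 - 1))*3)/4 = ((0*4)*3)/4 = (0*3)/4 = (1/4)*0 = 0)
(-2513 - 1*(-1306))/(k(2) + 26*F) = (-2513 - 1*(-1306))/(-7 + 26*0) = (-2513 + 1306)/(-7 + 0) = -1207/(-7) = -1207*(-1/7) = 1207/7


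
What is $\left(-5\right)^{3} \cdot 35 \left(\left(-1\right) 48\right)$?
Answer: $210000$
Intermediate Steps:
$\left(-5\right)^{3} \cdot 35 \left(\left(-1\right) 48\right) = \left(-125\right) 35 \left(-48\right) = \left(-4375\right) \left(-48\right) = 210000$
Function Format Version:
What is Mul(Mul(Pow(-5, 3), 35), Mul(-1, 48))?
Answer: 210000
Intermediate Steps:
Mul(Mul(Pow(-5, 3), 35), Mul(-1, 48)) = Mul(Mul(-125, 35), -48) = Mul(-4375, -48) = 210000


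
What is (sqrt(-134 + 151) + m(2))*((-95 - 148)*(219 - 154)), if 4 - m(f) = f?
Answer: -31590 - 15795*sqrt(17) ≈ -96715.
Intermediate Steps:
m(f) = 4 - f
(sqrt(-134 + 151) + m(2))*((-95 - 148)*(219 - 154)) = (sqrt(-134 + 151) + (4 - 1*2))*((-95 - 148)*(219 - 154)) = (sqrt(17) + (4 - 2))*(-243*65) = (sqrt(17) + 2)*(-15795) = (2 + sqrt(17))*(-15795) = -31590 - 15795*sqrt(17)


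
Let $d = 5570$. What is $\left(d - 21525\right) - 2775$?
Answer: $-18730$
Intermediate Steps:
$\left(d - 21525\right) - 2775 = \left(5570 - 21525\right) - 2775 = -15955 - 2775 = -18730$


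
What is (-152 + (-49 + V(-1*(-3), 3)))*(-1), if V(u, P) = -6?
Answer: 207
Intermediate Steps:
(-152 + (-49 + V(-1*(-3), 3)))*(-1) = (-152 + (-49 - 6))*(-1) = (-152 - 55)*(-1) = -207*(-1) = 207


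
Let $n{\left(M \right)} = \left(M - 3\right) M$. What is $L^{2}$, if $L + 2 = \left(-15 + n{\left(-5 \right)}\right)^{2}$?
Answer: $388129$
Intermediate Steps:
$n{\left(M \right)} = M \left(-3 + M\right)$ ($n{\left(M \right)} = \left(-3 + M\right) M = M \left(-3 + M\right)$)
$L = 623$ ($L = -2 + \left(-15 - 5 \left(-3 - 5\right)\right)^{2} = -2 + \left(-15 - -40\right)^{2} = -2 + \left(-15 + 40\right)^{2} = -2 + 25^{2} = -2 + 625 = 623$)
$L^{2} = 623^{2} = 388129$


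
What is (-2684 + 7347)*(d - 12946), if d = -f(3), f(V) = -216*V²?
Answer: -51302326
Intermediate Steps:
d = 1944 (d = -(-216)*3² = -(-216)*9 = -1*(-1944) = 1944)
(-2684 + 7347)*(d - 12946) = (-2684 + 7347)*(1944 - 12946) = 4663*(-11002) = -51302326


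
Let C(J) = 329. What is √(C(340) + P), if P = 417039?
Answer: 2*√104342 ≈ 646.04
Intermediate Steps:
√(C(340) + P) = √(329 + 417039) = √417368 = 2*√104342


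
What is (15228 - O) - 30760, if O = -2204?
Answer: -13328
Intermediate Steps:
(15228 - O) - 30760 = (15228 - 1*(-2204)) - 30760 = (15228 + 2204) - 30760 = 17432 - 30760 = -13328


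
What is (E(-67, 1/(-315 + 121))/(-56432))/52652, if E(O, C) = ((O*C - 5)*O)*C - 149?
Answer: 5668265/111826253442304 ≈ 5.0688e-8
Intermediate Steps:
E(O, C) = -149 + C*O*(-5 + C*O) (E(O, C) = ((C*O - 5)*O)*C - 149 = ((-5 + C*O)*O)*C - 149 = (O*(-5 + C*O))*C - 149 = C*O*(-5 + C*O) - 149 = -149 + C*O*(-5 + C*O))
(E(-67, 1/(-315 + 121))/(-56432))/52652 = ((-149 + (1/(-315 + 121))²*(-67)² - 5*(-67)/(-315 + 121))/(-56432))/52652 = ((-149 + (1/(-194))²*4489 - 5*(-67)/(-194))*(-1/56432))*(1/52652) = ((-149 + (-1/194)²*4489 - 5*(-1/194)*(-67))*(-1/56432))*(1/52652) = ((-149 + (1/37636)*4489 - 335/194)*(-1/56432))*(1/52652) = ((-149 + 4489/37636 - 335/194)*(-1/56432))*(1/52652) = -5668265/37636*(-1/56432)*(1/52652) = (5668265/2123874752)*(1/52652) = 5668265/111826253442304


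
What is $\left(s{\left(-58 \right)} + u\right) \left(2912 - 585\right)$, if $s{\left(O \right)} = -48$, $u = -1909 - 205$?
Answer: $-5030974$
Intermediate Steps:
$u = -2114$ ($u = -1909 - 205 = -2114$)
$\left(s{\left(-58 \right)} + u\right) \left(2912 - 585\right) = \left(-48 - 2114\right) \left(2912 - 585\right) = \left(-2162\right) 2327 = -5030974$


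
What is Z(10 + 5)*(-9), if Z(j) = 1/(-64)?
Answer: 9/64 ≈ 0.14063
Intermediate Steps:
Z(j) = -1/64
Z(10 + 5)*(-9) = -1/64*(-9) = 9/64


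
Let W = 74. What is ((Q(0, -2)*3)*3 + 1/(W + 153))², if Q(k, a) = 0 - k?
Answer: 1/51529 ≈ 1.9407e-5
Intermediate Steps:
Q(k, a) = -k
((Q(0, -2)*3)*3 + 1/(W + 153))² = ((-1*0*3)*3 + 1/(74 + 153))² = ((0*3)*3 + 1/227)² = (0*3 + 1/227)² = (0 + 1/227)² = (1/227)² = 1/51529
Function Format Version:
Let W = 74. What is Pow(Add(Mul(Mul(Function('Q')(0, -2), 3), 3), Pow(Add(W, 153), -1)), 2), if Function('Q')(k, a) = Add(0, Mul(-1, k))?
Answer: Rational(1, 51529) ≈ 1.9407e-5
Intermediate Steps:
Function('Q')(k, a) = Mul(-1, k)
Pow(Add(Mul(Mul(Function('Q')(0, -2), 3), 3), Pow(Add(W, 153), -1)), 2) = Pow(Add(Mul(Mul(Mul(-1, 0), 3), 3), Pow(Add(74, 153), -1)), 2) = Pow(Add(Mul(Mul(0, 3), 3), Pow(227, -1)), 2) = Pow(Add(Mul(0, 3), Rational(1, 227)), 2) = Pow(Add(0, Rational(1, 227)), 2) = Pow(Rational(1, 227), 2) = Rational(1, 51529)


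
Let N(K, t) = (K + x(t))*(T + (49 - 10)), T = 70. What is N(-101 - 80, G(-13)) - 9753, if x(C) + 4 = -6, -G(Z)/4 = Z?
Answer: -30572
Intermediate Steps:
G(Z) = -4*Z
x(C) = -10 (x(C) = -4 - 6 = -10)
N(K, t) = -1090 + 109*K (N(K, t) = (K - 10)*(70 + (49 - 10)) = (-10 + K)*(70 + 39) = (-10 + K)*109 = -1090 + 109*K)
N(-101 - 80, G(-13)) - 9753 = (-1090 + 109*(-101 - 80)) - 9753 = (-1090 + 109*(-181)) - 9753 = (-1090 - 19729) - 9753 = -20819 - 9753 = -30572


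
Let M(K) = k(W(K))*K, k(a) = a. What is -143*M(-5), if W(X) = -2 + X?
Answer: -5005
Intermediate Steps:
M(K) = K*(-2 + K) (M(K) = (-2 + K)*K = K*(-2 + K))
-143*M(-5) = -(-715)*(-2 - 5) = -(-715)*(-7) = -143*35 = -5005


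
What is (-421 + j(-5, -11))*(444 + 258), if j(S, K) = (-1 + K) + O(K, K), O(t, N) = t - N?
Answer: -303966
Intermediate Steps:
j(S, K) = -1 + K (j(S, K) = (-1 + K) + (K - K) = (-1 + K) + 0 = -1 + K)
(-421 + j(-5, -11))*(444 + 258) = (-421 + (-1 - 11))*(444 + 258) = (-421 - 12)*702 = -433*702 = -303966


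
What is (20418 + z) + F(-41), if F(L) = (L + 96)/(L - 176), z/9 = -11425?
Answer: -17882374/217 ≈ -82407.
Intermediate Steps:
z = -102825 (z = 9*(-11425) = -102825)
F(L) = (96 + L)/(-176 + L)
(20418 + z) + F(-41) = (20418 - 102825) + (96 - 41)/(-176 - 41) = -82407 + 55/(-217) = -82407 - 1/217*55 = -82407 - 55/217 = -17882374/217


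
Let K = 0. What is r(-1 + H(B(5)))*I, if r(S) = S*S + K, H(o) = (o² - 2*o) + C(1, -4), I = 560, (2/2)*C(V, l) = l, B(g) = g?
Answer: 56000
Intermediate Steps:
C(V, l) = l
H(o) = -4 + o² - 2*o (H(o) = (o² - 2*o) - 4 = -4 + o² - 2*o)
r(S) = S² (r(S) = S*S + 0 = S² + 0 = S²)
r(-1 + H(B(5)))*I = (-1 + (-4 + 5² - 2*5))²*560 = (-1 + (-4 + 25 - 10))²*560 = (-1 + 11)²*560 = 10²*560 = 100*560 = 56000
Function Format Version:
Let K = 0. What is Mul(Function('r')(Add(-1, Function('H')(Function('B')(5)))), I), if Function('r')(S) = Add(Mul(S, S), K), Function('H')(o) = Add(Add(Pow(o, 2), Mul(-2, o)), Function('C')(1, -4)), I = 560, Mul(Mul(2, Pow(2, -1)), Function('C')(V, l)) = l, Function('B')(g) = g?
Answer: 56000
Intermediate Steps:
Function('C')(V, l) = l
Function('H')(o) = Add(-4, Pow(o, 2), Mul(-2, o)) (Function('H')(o) = Add(Add(Pow(o, 2), Mul(-2, o)), -4) = Add(-4, Pow(o, 2), Mul(-2, o)))
Function('r')(S) = Pow(S, 2) (Function('r')(S) = Add(Mul(S, S), 0) = Add(Pow(S, 2), 0) = Pow(S, 2))
Mul(Function('r')(Add(-1, Function('H')(Function('B')(5)))), I) = Mul(Pow(Add(-1, Add(-4, Pow(5, 2), Mul(-2, 5))), 2), 560) = Mul(Pow(Add(-1, Add(-4, 25, -10)), 2), 560) = Mul(Pow(Add(-1, 11), 2), 560) = Mul(Pow(10, 2), 560) = Mul(100, 560) = 56000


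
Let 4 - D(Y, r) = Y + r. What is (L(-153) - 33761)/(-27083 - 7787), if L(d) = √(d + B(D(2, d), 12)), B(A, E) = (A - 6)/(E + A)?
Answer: 33761/34870 - I*√4242134/5823290 ≈ 0.9682 - 0.00035369*I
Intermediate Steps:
D(Y, r) = 4 - Y - r (D(Y, r) = 4 - (Y + r) = 4 + (-Y - r) = 4 - Y - r)
B(A, E) = (-6 + A)/(A + E)
L(d) = √(d + (-4 - d)/(14 - d)) (L(d) = √(d + (-6 + (4 - 1*2 - d))/((4 - 1*2 - d) + 12)) = √(d + (-6 + (4 - 2 - d))/((4 - 2 - d) + 12)) = √(d + (-6 + (2 - d))/((2 - d) + 12)) = √(d + (-4 - d)/(14 - d)))
(L(-153) - 33761)/(-27083 - 7787) = (√((4 - 153 - 153*(-14 - 153))/(-14 - 153)) - 33761)/(-27083 - 7787) = (√((4 - 153 - 153*(-167))/(-167)) - 33761)/(-34870) = (√(-(4 - 153 + 25551)/167) - 33761)*(-1/34870) = (√(-1/167*25402) - 33761)*(-1/34870) = (√(-25402/167) - 33761)*(-1/34870) = (I*√4242134/167 - 33761)*(-1/34870) = (-33761 + I*√4242134/167)*(-1/34870) = 33761/34870 - I*√4242134/5823290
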